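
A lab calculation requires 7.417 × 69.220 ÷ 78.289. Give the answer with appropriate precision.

6.558

7.417 × 69.220 ÷ 78.289 = 6.55781450779…
Multiplication/division keeps the fewest significant figures: 7.417 → 4 s.f., 69.220 → 5 s.f., 78.289 → 5 s.f.; limit is 4.
Rounded to 4 significant figures: 6.558.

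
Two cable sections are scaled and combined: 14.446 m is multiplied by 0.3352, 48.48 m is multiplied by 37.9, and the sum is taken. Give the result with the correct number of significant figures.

1.84 × 10³ m

14.446 × 0.3352 = 4.8422992 → 4.842 m (4 s.f., last digit at the 10^-3 place).
48.48 × 37.9 = 1837.392 → 1.84 × 10³ m (3 s.f., last digit at the 10^1 place).
Sum: 1842.2342992 m; keep the coarser place, 10^1.
Result: 1.84 × 10³ m.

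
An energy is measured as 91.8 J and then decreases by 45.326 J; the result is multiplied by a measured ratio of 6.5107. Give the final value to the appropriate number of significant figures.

303 J

91.8 J − 45.326 J = 46.474 J; the difference is limited to 1 decimal place (3 s.f.).
Carrying full precision, 46.474 × 6.5107 = 302.5782718 J; 6.5107 has 5 s.f., so the result keeps min(3, 5) = 3 s.f.
Rounded to 3 significant figures: 303 J.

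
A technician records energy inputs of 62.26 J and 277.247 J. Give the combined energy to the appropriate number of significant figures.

62.26 J + 277.247 J = 339.507 J.
Addition/subtraction keeps the fewest decimal places: 62.26 → 2 decimal places, 277.247 → 3 decimal places; limit is 2.
Rounded to 2 decimal places: 339.51 J.

339.51 J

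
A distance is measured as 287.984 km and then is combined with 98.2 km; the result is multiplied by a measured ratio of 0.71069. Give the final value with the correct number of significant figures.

274.5 km

287.984 km + 98.2 km = 386.184 km; the sum is limited to 1 decimal place (4 s.f.).
Carrying full precision, 386.184 × 0.71069 = 274.45710696 km; 0.71069 has 5 s.f., so the result keeps min(4, 5) = 4 s.f.
Rounded to 4 significant figures: 274.5 km.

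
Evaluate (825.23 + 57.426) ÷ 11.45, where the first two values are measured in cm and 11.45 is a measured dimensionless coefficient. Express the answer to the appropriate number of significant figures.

825.23 cm + 57.426 cm = 882.656 cm; the sum is limited to 2 decimal places (5 s.f.).
Carrying full precision, 882.656 ÷ 11.45 = 77.087860262… cm; 11.45 has 4 s.f., so the result keeps min(5, 4) = 4 s.f.
Rounded to 4 significant figures: 77.09 cm.

77.09 cm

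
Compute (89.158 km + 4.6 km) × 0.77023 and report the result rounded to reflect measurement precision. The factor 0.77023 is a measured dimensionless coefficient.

89.158 km + 4.6 km = 93.758 km; the sum is limited to 1 decimal place (3 s.f.).
Carrying full precision, 93.758 × 0.77023 = 72.21522434 km; 0.77023 has 5 s.f., so the result keeps min(3, 5) = 3 s.f.
Rounded to 3 significant figures: 72.2 km.

72.2 km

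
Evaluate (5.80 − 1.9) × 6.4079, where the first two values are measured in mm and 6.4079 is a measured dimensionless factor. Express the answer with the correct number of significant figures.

25 mm

5.80 mm − 1.9 mm = 3.90 mm; the difference is limited to 1 decimal place (2 s.f.).
Carrying full precision, 3.90 × 6.4079 = 24.99081 mm; 6.4079 has 5 s.f., so the result keeps min(2, 5) = 2 s.f.
Rounded to 2 significant figures: 25 mm.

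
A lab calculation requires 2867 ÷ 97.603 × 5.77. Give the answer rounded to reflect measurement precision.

169

2867 ÷ 97.603 × 5.77 = 169.488540311…
Multiplication/division keeps the fewest significant figures: 2867 → 4 s.f., 97.603 → 5 s.f., 5.77 → 3 s.f.; limit is 3.
Rounded to 3 significant figures: 169.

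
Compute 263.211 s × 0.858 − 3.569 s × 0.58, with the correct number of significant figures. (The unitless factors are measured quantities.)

263.211 × 0.858 = 225.835038 → 226 s (3 s.f., last digit at the 10^0 place).
3.569 × 0.58 = 2.07002 → 2.1 s (2 s.f., last digit at the 10^-1 place).
Difference: 223.765018 s; keep the coarser place, 10^0.
Result: 224 s.

224 s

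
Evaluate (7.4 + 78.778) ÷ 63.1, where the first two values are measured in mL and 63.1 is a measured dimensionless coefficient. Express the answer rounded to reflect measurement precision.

7.4 mL + 78.778 mL = 86.178 mL; the sum is limited to 1 decimal place (3 s.f.).
Carrying full precision, 86.178 ÷ 63.1 = 1.36573692552… mL; 63.1 has 3 s.f., so the result keeps min(3, 3) = 3 s.f.
Rounded to 3 significant figures: 1.37 mL.

1.37 mL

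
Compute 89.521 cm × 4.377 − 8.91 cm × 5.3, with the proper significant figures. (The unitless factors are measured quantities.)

345 cm

89.521 × 4.377 = 391.833417 → 391.8 cm (4 s.f., last digit at the 10^-1 place).
8.91 × 5.3 = 47.223 → 47 cm (2 s.f., last digit at the 10^0 place).
Difference: 344.610417 cm; keep the coarser place, 10^0.
Result: 345 cm.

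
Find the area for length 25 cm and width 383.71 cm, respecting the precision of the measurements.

area = 25 cm × 383.71 cm = 9592.75 cm².
25 has 2 significant figures; 383.71 has 5.
Division/multiplication keeps the fewest: 2 significant figures.
Rounded: 9.6 × 10³ cm².

9.6 × 10³ cm²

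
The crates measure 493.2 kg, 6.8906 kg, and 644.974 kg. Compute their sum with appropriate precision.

493.2 kg + 6.8906 kg + 644.974 kg = 1145.0646 kg.
Addition/subtraction keeps the fewest decimal places: 493.2 → 1 decimal place, 6.8906 → 4 decimal places, 644.974 → 3 decimal places; limit is 1.
Rounded to 1 decimal place: 1.1451 × 10^3 kg.

1.1451 × 10^3 kg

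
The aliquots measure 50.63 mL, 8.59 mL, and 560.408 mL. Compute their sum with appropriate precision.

50.63 mL + 8.59 mL + 560.408 mL = 619.628 mL.
Addition/subtraction keeps the fewest decimal places: 50.63 → 2 decimal places, 8.59 → 2 decimal places, 560.408 → 3 decimal places; limit is 2.
Rounded to 2 decimal places: 619.63 mL.

619.63 mL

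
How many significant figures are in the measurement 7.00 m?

3

7.00: trailing zeros after a decimal point are significant.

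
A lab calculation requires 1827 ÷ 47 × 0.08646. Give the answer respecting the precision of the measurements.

3.4

1827 ÷ 47 × 0.08646 = 3.36090255319…
Multiplication/division keeps the fewest significant figures: 1827 → 4 s.f., 47 → 2 s.f., 0.08646 → 4 s.f.; limit is 2.
Rounded to 2 significant figures: 3.4.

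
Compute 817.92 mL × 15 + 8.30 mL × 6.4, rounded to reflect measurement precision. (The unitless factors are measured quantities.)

817.92 × 15 = 12268.8 → 1.2 × 10^4 mL (2 s.f., last digit at the 10^3 place).
8.30 × 6.4 = 53.12 → 53 mL (2 s.f., last digit at the 10^0 place).
Sum: 12321.92 mL; keep the coarser place, 10^3.
Result: 1.2 × 10^4 mL.

1.2 × 10^4 mL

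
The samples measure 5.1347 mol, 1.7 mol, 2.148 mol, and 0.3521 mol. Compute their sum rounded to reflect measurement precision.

5.1347 mol + 1.7 mol + 2.148 mol + 0.3521 mol = 9.3348 mol.
Addition/subtraction keeps the fewest decimal places: 5.1347 → 4 decimal places, 1.7 → 1 decimal place, 2.148 → 3 decimal places, 0.3521 → 4 decimal places; limit is 1.
Rounded to 1 decimal place: 9.3 mol.

9.3 mol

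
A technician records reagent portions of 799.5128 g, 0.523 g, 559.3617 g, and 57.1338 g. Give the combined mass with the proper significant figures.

1416.531 g

799.5128 g + 0.523 g + 559.3617 g + 57.1338 g = 1416.5313 g.
Addition/subtraction keeps the fewest decimal places: 799.5128 → 4 decimal places, 0.523 → 3 decimal places, 559.3617 → 4 decimal places, 57.1338 → 4 decimal places; limit is 3.
Rounded to 3 decimal places: 1416.531 g.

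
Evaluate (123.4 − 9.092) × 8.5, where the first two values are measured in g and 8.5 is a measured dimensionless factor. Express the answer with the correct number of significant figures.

123.4 g − 9.092 g = 114.308 g; the difference is limited to 1 decimal place (4 s.f.).
Carrying full precision, 114.308 × 8.5 = 971.618 g; 8.5 has 2 s.f., so the result keeps min(4, 2) = 2 s.f.
Rounded to 2 significant figures: 9.7 × 10^2 g.

9.7 × 10^2 g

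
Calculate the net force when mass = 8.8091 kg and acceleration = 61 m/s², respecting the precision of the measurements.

5.4 × 10^2 N

net force = 8.8091 kg × 61 m/s² = 537.3551 N.
8.8091 has 5 significant figures; 61 has 2.
Division/multiplication keeps the fewest: 2 significant figures.
Rounded: 5.4 × 10^2 N.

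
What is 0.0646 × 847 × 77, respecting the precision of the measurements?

4.2 × 10³

0.0646 × 847 × 77 = 4213.1474
Multiplication/division keeps the fewest significant figures: 0.0646 → 3 s.f., 847 → 3 s.f., 77 → 2 s.f.; limit is 2.
Rounded to 2 significant figures: 4.2 × 10³.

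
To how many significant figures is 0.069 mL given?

0.069: leading zeros are not significant.

2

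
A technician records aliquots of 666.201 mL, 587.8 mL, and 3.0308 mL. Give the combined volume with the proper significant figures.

666.201 mL + 587.8 mL + 3.0308 mL = 1257.0318 mL.
Addition/subtraction keeps the fewest decimal places: 666.201 → 3 decimal places, 587.8 → 1 decimal place, 3.0308 → 4 decimal places; limit is 1.
Rounded to 1 decimal place: 1257.0 mL.

1257.0 mL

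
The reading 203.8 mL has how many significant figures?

203.8: zeros between nonzero digits are significant.

4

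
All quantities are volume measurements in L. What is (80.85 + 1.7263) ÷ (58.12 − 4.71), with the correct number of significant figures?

1.546

80.85 + 1.7263 = 82.5763, limited to 2 d.p. → 4 s.f.; 58.12 − 4.71 = 53.41, limited to 2 d.p. → 4 s.f.
Carrying full precision, 82.5763 ÷ 53.41 = 1.5460831305…; keep min(4, 4) = 4 s.f.
Rounded to 4 significant figures: 1.546.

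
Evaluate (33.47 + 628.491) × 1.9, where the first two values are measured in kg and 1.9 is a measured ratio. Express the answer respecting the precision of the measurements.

1.3 × 10^3 kg

33.47 kg + 628.491 kg = 661.961 kg; the sum is limited to 2 decimal places (5 s.f.).
Carrying full precision, 661.961 × 1.9 = 1257.7259 kg; 1.9 has 2 s.f., so the result keeps min(5, 2) = 2 s.f.
Rounded to 2 significant figures: 1.3 × 10^3 kg.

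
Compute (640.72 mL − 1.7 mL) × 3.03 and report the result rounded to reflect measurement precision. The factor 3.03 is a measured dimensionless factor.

640.72 mL − 1.7 mL = 639.02 mL; the difference is limited to 1 decimal place (4 s.f.).
Carrying full precision, 639.02 × 3.03 = 1936.2306 mL; 3.03 has 3 s.f., so the result keeps min(4, 3) = 3 s.f.
Rounded to 3 significant figures: 1.94 × 10³ mL.

1.94 × 10³ mL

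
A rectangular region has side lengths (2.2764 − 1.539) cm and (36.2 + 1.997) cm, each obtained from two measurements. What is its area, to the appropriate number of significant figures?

2.2764 − 1.539 = 0.7374, limited to 3 d.p. → 3 s.f.; 36.2 + 1.997 = 38.197, limited to 1 d.p. → 3 s.f.
Carrying full precision, 0.7374 × 38.197 = 28.1664678; keep min(3, 3) = 3 s.f.
Rounded to 3 significant figures: 28.2 cm².

28.2 cm²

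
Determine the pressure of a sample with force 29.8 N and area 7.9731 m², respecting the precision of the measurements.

3.74 Pa

pressure = 29.8 N ÷ 7.9731 m² = 3.73756757096… Pa.
29.8 has 3 significant figures; 7.9731 has 5.
Division/multiplication keeps the fewest: 3 significant figures.
Rounded: 3.74 Pa.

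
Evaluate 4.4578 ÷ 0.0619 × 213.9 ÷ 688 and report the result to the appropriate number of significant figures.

22.4

4.4578 ÷ 0.0619 × 213.9 ÷ 688 = 22.3899063568…
Multiplication/division keeps the fewest significant figures: 4.4578 → 5 s.f., 0.0619 → 3 s.f., 213.9 → 4 s.f., 688 → 3 s.f.; limit is 3.
Rounded to 3 significant figures: 22.4.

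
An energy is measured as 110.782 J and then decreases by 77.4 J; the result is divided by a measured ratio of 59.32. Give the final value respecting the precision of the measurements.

0.563 J

110.782 J − 77.4 J = 33.382 J; the difference is limited to 1 decimal place (3 s.f.).
Carrying full precision, 33.382 ÷ 59.32 = 0.562744436952… J; 59.32 has 4 s.f., so the result keeps min(3, 4) = 3 s.f.
Rounded to 3 significant figures: 0.563 J.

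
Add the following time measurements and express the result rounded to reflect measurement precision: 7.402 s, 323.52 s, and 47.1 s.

7.402 s + 323.52 s + 47.1 s = 378.022 s.
Addition/subtraction keeps the fewest decimal places: 7.402 → 3 decimal places, 323.52 → 2 decimal places, 47.1 → 1 decimal place; limit is 1.
Rounded to 1 decimal place: 378.0 s.

378.0 s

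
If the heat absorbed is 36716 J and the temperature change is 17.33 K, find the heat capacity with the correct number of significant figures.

heat capacity = 36716 J ÷ 17.33 K = 2118.63819965… J/K.
36716 has 5 significant figures; 17.33 has 4.
Division/multiplication keeps the fewest: 4 significant figures.
Rounded: 2119 J/K.

2119 J/K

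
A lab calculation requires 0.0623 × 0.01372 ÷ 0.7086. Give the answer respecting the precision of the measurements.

0.00121

0.0623 × 0.01372 ÷ 0.7086 = 0.00120626023144…
Multiplication/division keeps the fewest significant figures: 0.0623 → 3 s.f., 0.01372 → 4 s.f., 0.7086 → 4 s.f.; limit is 3.
Rounded to 3 significant figures: 0.00121.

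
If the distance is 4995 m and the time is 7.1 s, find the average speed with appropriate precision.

7.0 × 10² m/s

average speed = 4995 m ÷ 7.1 s = 703.521126761… m/s.
4995 has 4 significant figures; 7.1 has 2.
Division/multiplication keeps the fewest: 2 significant figures.
Rounded: 7.0 × 10² m/s.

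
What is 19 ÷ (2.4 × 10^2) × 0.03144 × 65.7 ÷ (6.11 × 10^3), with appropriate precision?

2.7 × 10^-5

19 ÷ (2.4 × 10^2) × 0.03144 × 65.7 ÷ (6.11 × 10^3) = 0.0000267638788871…
Multiplication/division keeps the fewest significant figures: 19 → 2 s.f., 2.4 × 10^2 → 2 s.f., 0.03144 → 4 s.f., 65.7 → 3 s.f., 6.11 × 10^3 → 3 s.f.; limit is 2.
Rounded to 2 significant figures: 2.7 × 10^-5.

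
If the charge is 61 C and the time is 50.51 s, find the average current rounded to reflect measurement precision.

1.2 A

average current = 61 C ÷ 50.51 s = 1.2076816472… A.
61 has 2 significant figures; 50.51 has 4.
Division/multiplication keeps the fewest: 2 significant figures.
Rounded: 1.2 A.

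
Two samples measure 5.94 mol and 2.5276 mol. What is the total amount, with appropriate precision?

5.94 mol + 2.5276 mol = 8.4676 mol.
Addition/subtraction keeps the fewest decimal places: 5.94 → 2 decimal places, 2.5276 → 4 decimal places; limit is 2.
Rounded to 2 decimal places: 8.47 mol.

8.47 mol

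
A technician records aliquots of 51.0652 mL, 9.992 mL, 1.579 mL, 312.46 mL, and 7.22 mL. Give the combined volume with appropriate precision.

51.0652 mL + 9.992 mL + 1.579 mL + 312.46 mL + 7.22 mL = 382.3162 mL.
Addition/subtraction keeps the fewest decimal places: 51.0652 → 4 decimal places, 9.992 → 3 decimal places, 1.579 → 3 decimal places, 312.46 → 2 decimal places, 7.22 → 2 decimal places; limit is 2.
Rounded to 2 decimal places: 382.32 mL.

382.32 mL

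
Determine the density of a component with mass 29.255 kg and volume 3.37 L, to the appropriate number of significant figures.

8.68 kg/L

density = 29.255 kg ÷ 3.37 L = 8.68100890208… kg/L.
29.255 has 5 significant figures; 3.37 has 3.
Division/multiplication keeps the fewest: 3 significant figures.
Rounded: 8.68 kg/L.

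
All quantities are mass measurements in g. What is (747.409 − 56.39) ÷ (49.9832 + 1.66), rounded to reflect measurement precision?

747.409 − 56.39 = 691.019, limited to 2 d.p. → 5 s.f.; 49.9832 + 1.66 = 51.6432, limited to 2 d.p. → 4 s.f.
Carrying full precision, 691.019 ÷ 51.6432 = 13.3806386901…; keep min(5, 4) = 4 s.f.
Rounded to 4 significant figures: 13.38.

13.38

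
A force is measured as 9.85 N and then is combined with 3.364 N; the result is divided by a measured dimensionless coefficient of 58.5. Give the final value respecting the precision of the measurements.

0.226 N

9.85 N + 3.364 N = 13.214 N; the sum is limited to 2 decimal places (4 s.f.).
Carrying full precision, 13.214 ÷ 58.5 = 0.22588034188… N; 58.5 has 3 s.f., so the result keeps min(4, 3) = 3 s.f.
Rounded to 3 significant figures: 0.226 N.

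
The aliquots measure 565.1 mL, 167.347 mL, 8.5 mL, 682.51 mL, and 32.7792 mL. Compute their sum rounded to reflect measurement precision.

565.1 mL + 167.347 mL + 8.5 mL + 682.51 mL + 32.7792 mL = 1456.2362 mL.
Addition/subtraction keeps the fewest decimal places: 565.1 → 1 decimal place, 167.347 → 3 decimal places, 8.5 → 1 decimal place, 682.51 → 2 decimal places, 32.7792 → 4 decimal places; limit is 1.
Rounded to 1 decimal place: 1.4562 × 10³ mL.

1.4562 × 10³ mL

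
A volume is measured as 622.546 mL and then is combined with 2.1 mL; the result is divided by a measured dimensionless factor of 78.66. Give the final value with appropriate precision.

622.546 mL + 2.1 mL = 624.646 mL; the sum is limited to 1 decimal place (4 s.f.).
Carrying full precision, 624.646 ÷ 78.66 = 7.94108822782… mL; 78.66 has 4 s.f., so the result keeps min(4, 4) = 4 s.f.
Rounded to 4 significant figures: 7.941 mL.

7.941 mL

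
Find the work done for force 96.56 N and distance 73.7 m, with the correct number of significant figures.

work done = 96.56 N × 73.7 m = 7116.472 J.
96.56 has 4 significant figures; 73.7 has 3.
Division/multiplication keeps the fewest: 3 significant figures.
Rounded: 7.12 × 10³ J.

7.12 × 10³ J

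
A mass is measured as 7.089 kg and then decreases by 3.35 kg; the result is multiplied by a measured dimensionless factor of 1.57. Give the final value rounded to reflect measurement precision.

7.089 kg − 3.35 kg = 3.739 kg; the difference is limited to 2 decimal places (3 s.f.).
Carrying full precision, 3.739 × 1.57 = 5.87023 kg; 1.57 has 3 s.f., so the result keeps min(3, 3) = 3 s.f.
Rounded to 3 significant figures: 5.87 kg.

5.87 kg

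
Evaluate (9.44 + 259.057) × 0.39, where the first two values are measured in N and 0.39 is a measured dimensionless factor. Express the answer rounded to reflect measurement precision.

9.44 N + 259.057 N = 268.497 N; the sum is limited to 2 decimal places (5 s.f.).
Carrying full precision, 268.497 × 0.39 = 104.71383 N; 0.39 has 2 s.f., so the result keeps min(5, 2) = 2 s.f.
Rounded to 2 significant figures: 1.0 × 10² N.

1.0 × 10² N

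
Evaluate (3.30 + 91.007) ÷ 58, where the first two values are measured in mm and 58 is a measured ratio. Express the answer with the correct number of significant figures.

3.30 mm + 91.007 mm = 94.307 mm; the sum is limited to 2 decimal places (4 s.f.).
Carrying full precision, 94.307 ÷ 58 = 1.62598275862… mm; 58 has 2 s.f., so the result keeps min(4, 2) = 2 s.f.
Rounded to 2 significant figures: 1.6 mm.

1.6 mm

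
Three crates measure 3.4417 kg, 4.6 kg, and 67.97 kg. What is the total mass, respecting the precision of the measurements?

76.0 kg

3.4417 kg + 4.6 kg + 67.97 kg = 76.0117 kg.
Addition/subtraction keeps the fewest decimal places: 3.4417 → 4 decimal places, 4.6 → 1 decimal place, 67.97 → 2 decimal places; limit is 1.
Rounded to 1 decimal place: 76.0 kg.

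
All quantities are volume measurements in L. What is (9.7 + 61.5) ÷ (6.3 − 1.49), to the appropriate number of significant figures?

9.7 + 61.5 = 71.2, limited to 1 d.p. → 3 s.f.; 6.3 − 1.49 = 4.81, limited to 1 d.p. → 2 s.f.
Carrying full precision, 71.2 ÷ 4.81 = 14.8024948025…; keep min(3, 2) = 2 s.f.
Rounded to 2 significant figures: 15.

15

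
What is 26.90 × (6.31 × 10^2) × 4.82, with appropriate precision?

26.90 × (6.31 × 10^2) × 4.82 = 81814.198
Multiplication/division keeps the fewest significant figures: 26.90 → 4 s.f., 6.31 × 10^2 → 3 s.f., 4.82 → 3 s.f.; limit is 3.
Rounded to 3 significant figures: 8.18 × 10^4.

8.18 × 10^4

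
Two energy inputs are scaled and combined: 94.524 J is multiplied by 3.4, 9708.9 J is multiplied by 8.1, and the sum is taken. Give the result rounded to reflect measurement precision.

94.524 × 3.4 = 321.3816 → 3.2 × 10^2 J (2 s.f., last digit at the 10^1 place).
9708.9 × 8.1 = 78642.09 → 7.9 × 10^4 J (2 s.f., last digit at the 10^3 place).
Sum: 78963.4716 J; keep the coarser place, 10^3.
Result: 7.9 × 10^4 J.

7.9 × 10^4 J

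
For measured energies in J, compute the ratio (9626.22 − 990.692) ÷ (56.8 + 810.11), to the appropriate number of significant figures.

9.961

9626.22 − 990.692 = 8635.528, limited to 2 d.p. → 6 s.f.; 56.8 + 810.11 = 866.91, limited to 1 d.p. → 4 s.f.
Carrying full precision, 8635.528 ÷ 866.91 = 9.96127395001…; keep min(6, 4) = 4 s.f.
Rounded to 4 significant figures: 9.961.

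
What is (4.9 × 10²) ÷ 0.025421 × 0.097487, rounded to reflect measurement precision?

(4.9 × 10²) ÷ 0.025421 × 0.097487 = 1879.10113686…
Multiplication/division keeps the fewest significant figures: 4.9 × 10² → 2 s.f., 0.025421 → 5 s.f., 0.097487 → 5 s.f.; limit is 2.
Rounded to 2 significant figures: 1.9 × 10³.

1.9 × 10³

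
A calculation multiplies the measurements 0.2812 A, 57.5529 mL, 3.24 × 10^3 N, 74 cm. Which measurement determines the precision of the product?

0.2812 A → 4 s.f.; 57.5529 mL → 6 s.f.; 3.24 × 10^3 N → 3 s.f.; 74 cm → 2 s.f.
The fewest is 2 significant figures, from 74 cm.

74 cm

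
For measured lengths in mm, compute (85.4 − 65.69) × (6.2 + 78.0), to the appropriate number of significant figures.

85.4 − 65.69 = 19.71, limited to 1 d.p. → 3 s.f.; 6.2 + 78.0 = 84.2, limited to 1 d.p. → 3 s.f.
Carrying full precision, 19.71 × 84.2 = 1659.582; keep min(3, 3) = 3 s.f.
Rounded to 3 significant figures: 1.66 × 10^3 mm².

1.66 × 10^3 mm²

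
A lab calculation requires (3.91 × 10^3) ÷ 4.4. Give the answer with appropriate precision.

(3.91 × 10^3) ÷ 4.4 = 888.636363636…
Multiplication/division keeps the fewest significant figures: 3.91 × 10^3 → 3 s.f., 4.4 → 2 s.f.; limit is 2.
Rounded to 2 significant figures: 8.9 × 10^2.

8.9 × 10^2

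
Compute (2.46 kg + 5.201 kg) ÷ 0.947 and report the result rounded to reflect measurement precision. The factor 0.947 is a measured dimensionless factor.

8.09 kg

2.46 kg + 5.201 kg = 7.661 kg; the sum is limited to 2 decimal places (3 s.f.).
Carrying full precision, 7.661 ÷ 0.947 = 8.08975712777… kg; 0.947 has 3 s.f., so the result keeps min(3, 3) = 3 s.f.
Rounded to 3 significant figures: 8.09 kg.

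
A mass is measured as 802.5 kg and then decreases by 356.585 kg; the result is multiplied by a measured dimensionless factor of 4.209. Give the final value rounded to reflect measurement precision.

1877 kg

802.5 kg − 356.585 kg = 445.915 kg; the difference is limited to 1 decimal place (4 s.f.).
Carrying full precision, 445.915 × 4.209 = 1876.856235 kg; 4.209 has 4 s.f., so the result keeps min(4, 4) = 4 s.f.
Rounded to 4 significant figures: 1877 kg.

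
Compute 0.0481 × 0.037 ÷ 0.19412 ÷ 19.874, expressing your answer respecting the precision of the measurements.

4.6 × 10^-4

0.0481 × 0.037 ÷ 0.19412 ÷ 19.874 = 0.000461308261416…
Multiplication/division keeps the fewest significant figures: 0.0481 → 3 s.f., 0.037 → 2 s.f., 0.19412 → 5 s.f., 19.874 → 5 s.f.; limit is 2.
Rounded to 2 significant figures: 4.6 × 10^-4.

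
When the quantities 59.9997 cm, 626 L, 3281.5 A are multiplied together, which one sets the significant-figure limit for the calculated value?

59.9997 cm → 6 s.f.; 626 L → 3 s.f.; 3281.5 A → 5 s.f.
The fewest is 3 significant figures, from 626 L.

626 L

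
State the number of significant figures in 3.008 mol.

3.008: zeros between nonzero digits are significant.

4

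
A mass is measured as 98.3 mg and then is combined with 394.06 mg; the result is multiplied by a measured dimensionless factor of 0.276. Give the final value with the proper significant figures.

98.3 mg + 394.06 mg = 492.36 mg; the sum is limited to 1 decimal place (4 s.f.).
Carrying full precision, 492.36 × 0.276 = 135.89136 mg; 0.276 has 3 s.f., so the result keeps min(4, 3) = 3 s.f.
Rounded to 3 significant figures: 136 mg.

136 mg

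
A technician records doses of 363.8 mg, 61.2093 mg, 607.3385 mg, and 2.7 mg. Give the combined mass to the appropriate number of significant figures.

363.8 mg + 61.2093 mg + 607.3385 mg + 2.7 mg = 1035.0478 mg.
Addition/subtraction keeps the fewest decimal places: 363.8 → 1 decimal place, 61.2093 → 4 decimal places, 607.3385 → 4 decimal places, 2.7 → 1 decimal place; limit is 1.
Rounded to 1 decimal place: 1035.0 mg.

1035.0 mg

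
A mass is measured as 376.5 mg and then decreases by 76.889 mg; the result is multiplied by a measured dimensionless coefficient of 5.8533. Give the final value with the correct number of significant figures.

376.5 mg − 76.889 mg = 299.611 mg; the difference is limited to 1 decimal place (4 s.f.).
Carrying full precision, 299.611 × 5.8533 = 1753.7130663 mg; 5.8533 has 5 s.f., so the result keeps min(4, 5) = 4 s.f.
Rounded to 4 significant figures: 1754 mg.

1754 mg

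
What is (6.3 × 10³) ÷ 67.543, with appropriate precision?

93

(6.3 × 10³) ÷ 67.543 = 93.2739143953…
Multiplication/division keeps the fewest significant figures: 6.3 × 10³ → 2 s.f., 67.543 → 5 s.f.; limit is 2.
Rounded to 2 significant figures: 93.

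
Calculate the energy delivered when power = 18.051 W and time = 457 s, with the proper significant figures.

8.25 × 10³ J

energy delivered = 18.051 W × 457 s = 8249.307 J.
18.051 has 5 significant figures; 457 has 3.
Division/multiplication keeps the fewest: 3 significant figures.
Rounded: 8.25 × 10³ J.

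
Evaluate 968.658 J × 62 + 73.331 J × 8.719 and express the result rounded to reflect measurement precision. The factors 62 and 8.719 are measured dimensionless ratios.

968.658 × 62 = 60056.796 → 6.0 × 10^4 J (2 s.f., last digit at the 10^3 place).
73.331 × 8.719 = 639.372989 → 639.4 J (4 s.f., last digit at the 10^-1 place).
Sum: 60696.168989 J; keep the coarser place, 10^3.
Result: 6.1 × 10^4 J.

6.1 × 10^4 J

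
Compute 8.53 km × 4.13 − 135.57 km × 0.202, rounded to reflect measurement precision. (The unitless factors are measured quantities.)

7.8 km

8.53 × 4.13 = 35.2289 → 35.2 km (3 s.f., last digit at the 10^-1 place).
135.57 × 0.202 = 27.38514 → 27.4 km (3 s.f., last digit at the 10^-1 place).
Difference: 7.84376 km; keep the coarser place, 10^-1.
Result: 7.8 km.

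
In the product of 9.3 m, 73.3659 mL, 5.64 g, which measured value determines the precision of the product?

9.3 m

9.3 m → 2 s.f.; 73.3659 mL → 6 s.f.; 5.64 g → 3 s.f.
The fewest is 2 significant figures, from 9.3 m.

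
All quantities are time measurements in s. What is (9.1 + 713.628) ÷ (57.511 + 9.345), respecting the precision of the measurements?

9.1 + 713.628 = 722.728, limited to 1 d.p. → 4 s.f.; 57.511 + 9.345 = 66.856, limited to 3 d.p. → 5 s.f.
Carrying full precision, 722.728 ÷ 66.856 = 10.8102189781…; keep min(4, 5) = 4 s.f.
Rounded to 4 significant figures: 10.81.

10.81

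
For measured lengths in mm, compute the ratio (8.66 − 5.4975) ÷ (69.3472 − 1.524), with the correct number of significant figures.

0.0466

8.66 − 5.4975 = 3.1625, limited to 2 d.p. → 3 s.f.; 69.3472 − 1.524 = 67.8232, limited to 3 d.p. → 5 s.f.
Carrying full precision, 3.1625 ÷ 67.8232 = 0.0466285872681…; keep min(3, 5) = 3 s.f.
Rounded to 3 significant figures: 0.0466.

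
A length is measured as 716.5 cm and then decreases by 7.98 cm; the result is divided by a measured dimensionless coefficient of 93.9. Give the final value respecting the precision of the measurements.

7.55 cm

716.5 cm − 7.98 cm = 708.52 cm; the difference is limited to 1 decimal place (4 s.f.).
Carrying full precision, 708.52 ÷ 93.9 = 7.54547390841… cm; 93.9 has 3 s.f., so the result keeps min(4, 3) = 3 s.f.
Rounded to 3 significant figures: 7.55 cm.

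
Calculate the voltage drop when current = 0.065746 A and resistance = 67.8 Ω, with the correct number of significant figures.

4.46 V

voltage drop = 0.065746 A × 67.8 Ω = 4.4575788 V.
0.065746 has 5 significant figures; 67.8 has 3.
Division/multiplication keeps the fewest: 3 significant figures.
Rounded: 4.46 V.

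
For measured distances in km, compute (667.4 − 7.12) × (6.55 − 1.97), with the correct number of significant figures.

667.4 − 7.12 = 660.28, limited to 1 d.p. → 4 s.f.; 6.55 − 1.97 = 4.58, limited to 2 d.p. → 3 s.f.
Carrying full precision, 660.28 × 4.58 = 3024.0824; keep min(4, 3) = 3 s.f.
Rounded to 3 significant figures: 3.02 × 10^3 km².

3.02 × 10^3 km²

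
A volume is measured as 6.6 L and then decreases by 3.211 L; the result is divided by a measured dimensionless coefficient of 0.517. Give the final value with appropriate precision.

6.6 L − 3.211 L = 3.389 L; the difference is limited to 1 decimal place (2 s.f.).
Carrying full precision, 3.389 ÷ 0.517 = 6.55512572534… L; 0.517 has 3 s.f., so the result keeps min(2, 3) = 2 s.f.
Rounded to 2 significant figures: 6.6 L.

6.6 L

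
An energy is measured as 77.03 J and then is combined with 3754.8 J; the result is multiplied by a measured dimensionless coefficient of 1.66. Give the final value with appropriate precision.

6.36 × 10^3 J

77.03 J + 3754.8 J = 3831.83 J; the sum is limited to 1 decimal place (5 s.f.).
Carrying full precision, 3831.83 × 1.66 = 6360.8378 J; 1.66 has 3 s.f., so the result keeps min(5, 3) = 3 s.f.
Rounded to 3 significant figures: 6.36 × 10^3 J.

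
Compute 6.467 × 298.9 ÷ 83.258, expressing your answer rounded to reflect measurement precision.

23.22

6.467 × 298.9 ÷ 83.258 = 23.2168236085…
Multiplication/division keeps the fewest significant figures: 6.467 → 4 s.f., 298.9 → 4 s.f., 83.258 → 5 s.f.; limit is 4.
Rounded to 4 significant figures: 23.22.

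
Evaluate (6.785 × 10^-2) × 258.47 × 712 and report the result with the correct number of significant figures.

1.25 × 10^4

(6.785 × 10^-2) × 258.47 × 712 = 12486.478924
Multiplication/division keeps the fewest significant figures: 6.785 × 10^-2 → 4 s.f., 258.47 → 5 s.f., 712 → 3 s.f.; limit is 3.
Rounded to 3 significant figures: 1.25 × 10^4.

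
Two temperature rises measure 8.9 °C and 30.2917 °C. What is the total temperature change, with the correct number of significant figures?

39.2 °C

8.9 °C + 30.2917 °C = 39.1917 °C.
Addition/subtraction keeps the fewest decimal places: 8.9 → 1 decimal place, 30.2917 → 4 decimal places; limit is 1.
Rounded to 1 decimal place: 39.2 °C.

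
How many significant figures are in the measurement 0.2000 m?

0.2000: leading zeros are not significant; trailing zeros after a decimal point are significant.

4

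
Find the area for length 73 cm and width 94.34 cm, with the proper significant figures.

area = 73 cm × 94.34 cm = 6886.82 cm².
73 has 2 significant figures; 94.34 has 4.
Division/multiplication keeps the fewest: 2 significant figures.
Rounded: 6.9 × 10^3 cm².

6.9 × 10^3 cm²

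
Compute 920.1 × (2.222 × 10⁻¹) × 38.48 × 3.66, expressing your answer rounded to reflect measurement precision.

2.88 × 10⁴

920.1 × (2.222 × 10⁻¹) × 38.48 × 3.66 = 28793.5513969…
Multiplication/division keeps the fewest significant figures: 920.1 → 4 s.f., 2.222 × 10⁻¹ → 4 s.f., 38.48 → 4 s.f., 3.66 → 3 s.f.; limit is 3.
Rounded to 3 significant figures: 2.88 × 10⁴.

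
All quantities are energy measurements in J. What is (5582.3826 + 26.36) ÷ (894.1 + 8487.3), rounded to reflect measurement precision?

0.59786

5582.3826 + 26.36 = 5608.7426, limited to 2 d.p. → 6 s.f.; 894.1 + 8487.3 = 9381.4, limited to 1 d.p. → 5 s.f.
Carrying full precision, 5608.7426 ÷ 9381.4 = 0.597857739783…; keep min(6, 5) = 5 s.f.
Rounded to 5 significant figures: 0.59786.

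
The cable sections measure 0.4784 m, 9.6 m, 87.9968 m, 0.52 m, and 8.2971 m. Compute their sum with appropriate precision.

106.9 m

0.4784 m + 9.6 m + 87.9968 m + 0.52 m + 8.2971 m = 106.8923 m.
Addition/subtraction keeps the fewest decimal places: 0.4784 → 4 decimal places, 9.6 → 1 decimal place, 87.9968 → 4 decimal places, 0.52 → 2 decimal places, 8.2971 → 4 decimal places; limit is 1.
Rounded to 1 decimal place: 106.9 m.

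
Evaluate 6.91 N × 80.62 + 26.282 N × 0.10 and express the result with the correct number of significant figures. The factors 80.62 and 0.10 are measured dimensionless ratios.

560. N

6.91 × 80.62 = 557.0842 → 557 N (3 s.f., last digit at the 10^0 place).
26.282 × 0.10 = 2.6282 → 2.6 N (2 s.f., last digit at the 10^-1 place).
Sum: 559.7124 N; keep the coarser place, 10^0.
Result: 560. N.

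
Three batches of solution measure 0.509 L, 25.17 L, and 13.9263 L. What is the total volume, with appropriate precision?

39.61 L

0.509 L + 25.17 L + 13.9263 L = 39.6053 L.
Addition/subtraction keeps the fewest decimal places: 0.509 → 3 decimal places, 25.17 → 2 decimal places, 13.9263 → 4 decimal places; limit is 2.
Rounded to 2 decimal places: 39.61 L.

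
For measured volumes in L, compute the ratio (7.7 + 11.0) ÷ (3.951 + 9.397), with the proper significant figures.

7.7 + 11.0 = 18.7, limited to 1 d.p. → 3 s.f.; 3.951 + 9.397 = 13.348, limited to 3 d.p. → 5 s.f.
Carrying full precision, 18.7 ÷ 13.348 = 1.40095894516…; keep min(3, 5) = 3 s.f.
Rounded to 3 significant figures: 1.40.

1.40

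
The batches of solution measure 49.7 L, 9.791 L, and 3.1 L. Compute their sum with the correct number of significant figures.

62.6 L

49.7 L + 9.791 L + 3.1 L = 62.591 L.
Addition/subtraction keeps the fewest decimal places: 49.7 → 1 decimal place, 9.791 → 3 decimal places, 3.1 → 1 decimal place; limit is 1.
Rounded to 1 decimal place: 62.6 L.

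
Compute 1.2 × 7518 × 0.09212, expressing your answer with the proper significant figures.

8.3 × 10^2

1.2 × 7518 × 0.09212 = 831.069792
Multiplication/division keeps the fewest significant figures: 1.2 → 2 s.f., 7518 → 4 s.f., 0.09212 → 4 s.f.; limit is 2.
Rounded to 2 significant figures: 8.3 × 10^2.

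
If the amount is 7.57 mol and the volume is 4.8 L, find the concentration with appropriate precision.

concentration = 7.57 mol ÷ 4.8 L = 1.57708333333… mol/L.
7.57 has 3 significant figures; 4.8 has 2.
Division/multiplication keeps the fewest: 2 significant figures.
Rounded: 1.6 mol/L.

1.6 mol/L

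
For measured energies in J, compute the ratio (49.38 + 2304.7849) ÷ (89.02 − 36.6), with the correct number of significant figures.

44.9

49.38 + 2304.7849 = 2354.1649, limited to 2 d.p. → 6 s.f.; 89.02 − 36.6 = 52.42, limited to 1 d.p. → 3 s.f.
Carrying full precision, 2354.1649 ÷ 52.42 = 44.9096699733…; keep min(6, 3) = 3 s.f.
Rounded to 3 significant figures: 44.9.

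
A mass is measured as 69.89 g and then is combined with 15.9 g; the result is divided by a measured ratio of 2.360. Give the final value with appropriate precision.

69.89 g + 15.9 g = 85.79 g; the sum is limited to 1 decimal place (3 s.f.).
Carrying full precision, 85.79 ÷ 2.360 = 36.3516949153… g; 2.360 has 4 s.f., so the result keeps min(3, 4) = 3 s.f.
Rounded to 3 significant figures: 36.4 g.

36.4 g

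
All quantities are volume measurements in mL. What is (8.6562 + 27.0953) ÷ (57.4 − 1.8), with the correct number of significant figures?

8.6562 + 27.0953 = 35.7515, limited to 4 d.p. → 6 s.f.; 57.4 − 1.8 = 55.6, limited to 1 d.p. → 3 s.f.
Carrying full precision, 35.7515 ÷ 55.6 = 0.643012589928…; keep min(6, 3) = 3 s.f.
Rounded to 3 significant figures: 6.43 × 10^-1.

6.43 × 10^-1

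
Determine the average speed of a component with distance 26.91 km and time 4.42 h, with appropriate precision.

average speed = 26.91 km ÷ 4.42 h = 6.08823529412… km/h.
26.91 has 4 significant figures; 4.42 has 3.
Division/multiplication keeps the fewest: 3 significant figures.
Rounded: 6.09 km/h.

6.09 km/h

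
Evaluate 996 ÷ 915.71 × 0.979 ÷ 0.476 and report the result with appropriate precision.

996 ÷ 915.71 × 0.979 ÷ 0.476 = 2.23705736349…
Multiplication/division keeps the fewest significant figures: 996 → 3 s.f., 915.71 → 5 s.f., 0.979 → 3 s.f., 0.476 → 3 s.f.; limit is 3.
Rounded to 3 significant figures: 2.24.

2.24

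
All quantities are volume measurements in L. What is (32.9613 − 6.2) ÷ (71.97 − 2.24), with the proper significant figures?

32.9613 − 6.2 = 26.7613, limited to 1 d.p. → 3 s.f.; 71.97 − 2.24 = 69.73, limited to 2 d.p. → 4 s.f.
Carrying full precision, 26.7613 ÷ 69.73 = 0.383784597734…; keep min(3, 4) = 3 s.f.
Rounded to 3 significant figures: 0.384.

0.384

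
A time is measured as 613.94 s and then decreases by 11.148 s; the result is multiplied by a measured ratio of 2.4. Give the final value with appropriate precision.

1.4 × 10^3 s

613.94 s − 11.148 s = 602.792 s; the difference is limited to 2 decimal places (5 s.f.).
Carrying full precision, 602.792 × 2.4 = 1446.7008 s; 2.4 has 2 s.f., so the result keeps min(5, 2) = 2 s.f.
Rounded to 2 significant figures: 1.4 × 10^3 s.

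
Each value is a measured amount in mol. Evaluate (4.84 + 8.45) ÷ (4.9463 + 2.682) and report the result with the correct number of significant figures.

1.742

4.84 + 8.45 = 13.29, limited to 2 d.p. → 4 s.f.; 4.9463 + 2.682 = 7.6283, limited to 3 d.p. → 4 s.f.
Carrying full precision, 13.29 ÷ 7.6283 = 1.74219681974…; keep min(4, 4) = 4 s.f.
Rounded to 4 significant figures: 1.742.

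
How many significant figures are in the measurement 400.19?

400.19: zeros between nonzero digits are significant.

5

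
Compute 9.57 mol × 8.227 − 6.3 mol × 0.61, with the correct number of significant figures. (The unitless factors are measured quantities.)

74.9 mol

9.57 × 8.227 = 78.73239 → 78.7 mol (3 s.f., last digit at the 10^-1 place).
6.3 × 0.61 = 3.843 → 3.8 mol (2 s.f., last digit at the 10^-1 place).
Difference: 74.88939 mol; keep the coarser place, 10^-1.
Result: 74.9 mol.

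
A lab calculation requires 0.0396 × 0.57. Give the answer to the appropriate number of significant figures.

0.0396 × 0.57 = 0.022572
Multiplication/division keeps the fewest significant figures: 0.0396 → 3 s.f., 0.57 → 2 s.f.; limit is 2.
Rounded to 2 significant figures: 0.023.

0.023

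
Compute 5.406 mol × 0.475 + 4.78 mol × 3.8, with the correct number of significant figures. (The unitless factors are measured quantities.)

21 mol

5.406 × 0.475 = 2.56785 → 2.57 mol (3 s.f., last digit at the 10^-2 place).
4.78 × 3.8 = 18.164 → 18 mol (2 s.f., last digit at the 10^0 place).
Sum: 20.73185 mol; keep the coarser place, 10^0.
Result: 21 mol.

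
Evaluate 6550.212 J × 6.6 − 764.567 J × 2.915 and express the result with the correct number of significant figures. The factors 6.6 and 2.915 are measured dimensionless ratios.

4.1 × 10^4 J

6550.212 × 6.6 = 43231.3992 → 4.3 × 10^4 J (2 s.f., last digit at the 10^3 place).
764.567 × 2.915 = 2228.712805 → 2229 J (4 s.f., last digit at the 10^0 place).
Difference: 41002.686395 J; keep the coarser place, 10^3.
Result: 4.1 × 10^4 J.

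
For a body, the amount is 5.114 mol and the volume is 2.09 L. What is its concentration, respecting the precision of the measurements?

concentration = 5.114 mol ÷ 2.09 L = 2.44688995215… mol/L.
5.114 has 4 significant figures; 2.09 has 3.
Division/multiplication keeps the fewest: 3 significant figures.
Rounded: 2.45 mol/L.

2.45 mol/L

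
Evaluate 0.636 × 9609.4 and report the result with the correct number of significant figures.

0.636 × 9609.4 = 6111.5784
Multiplication/division keeps the fewest significant figures: 0.636 → 3 s.f., 9609.4 → 5 s.f.; limit is 3.
Rounded to 3 significant figures: 6.11 × 10³.

6.11 × 10³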